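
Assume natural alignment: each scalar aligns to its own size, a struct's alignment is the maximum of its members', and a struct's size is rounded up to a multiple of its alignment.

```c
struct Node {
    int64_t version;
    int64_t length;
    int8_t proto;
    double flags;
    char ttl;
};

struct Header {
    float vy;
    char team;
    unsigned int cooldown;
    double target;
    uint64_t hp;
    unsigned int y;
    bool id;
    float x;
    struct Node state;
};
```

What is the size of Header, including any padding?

Node: 0..8  version  (8B, 8-aligned); 8..16  length  (8B, 8-aligned); 16..17  proto  (1B, 1-aligned); 17..24  -- padding (7B); 24..32  flags  (8B, 8-aligned); 32..33  ttl  (1B, 1-aligned); 33..40  -- tail padding (7B); sizeof = 40, alignof = 8
0..4  vy  (4B, 4-aligned)
4..5  team  (1B, 1-aligned)
5..8  -- padding (3B)
8..12  cooldown  (4B, 4-aligned)
12..16  -- padding (4B)
16..24  target  (8B, 8-aligned)
24..32  hp  (8B, 8-aligned)
32..36  y  (4B, 4-aligned)
36..37  id  (1B, 1-aligned)
37..40  -- padding (3B)
40..44  x  (4B, 4-aligned)
44..48  -- padding (4B)
48..88  state  (40B, 8-aligned)
sizeof = 88, alignof = 8

88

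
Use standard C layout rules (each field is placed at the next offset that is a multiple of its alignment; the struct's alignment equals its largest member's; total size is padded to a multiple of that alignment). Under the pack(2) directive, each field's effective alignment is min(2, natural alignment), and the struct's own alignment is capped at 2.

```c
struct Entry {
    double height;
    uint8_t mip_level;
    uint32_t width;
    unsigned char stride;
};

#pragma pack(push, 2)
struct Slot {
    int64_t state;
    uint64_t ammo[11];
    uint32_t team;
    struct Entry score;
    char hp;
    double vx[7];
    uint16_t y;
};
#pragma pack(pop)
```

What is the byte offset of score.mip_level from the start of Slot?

Entry: 0..8  height  (8B, 8-aligned); 8..9  mip_level  (1B, 1-aligned); 9..12  -- padding (3B); 12..16  width  (4B, 4-aligned); 16..17  stride  (1B, 1-aligned); 17..24  -- tail padding (7B); sizeof = 24, alignof = 8
0..8  state  (8B, 2-aligned)
8..96  ammo  (88B, 2-aligned)
96..100  team  (4B, 2-aligned)
100..124  score  (24B, 2-aligned)
within Entry: mip_level at 8
100 + 8 = 108

108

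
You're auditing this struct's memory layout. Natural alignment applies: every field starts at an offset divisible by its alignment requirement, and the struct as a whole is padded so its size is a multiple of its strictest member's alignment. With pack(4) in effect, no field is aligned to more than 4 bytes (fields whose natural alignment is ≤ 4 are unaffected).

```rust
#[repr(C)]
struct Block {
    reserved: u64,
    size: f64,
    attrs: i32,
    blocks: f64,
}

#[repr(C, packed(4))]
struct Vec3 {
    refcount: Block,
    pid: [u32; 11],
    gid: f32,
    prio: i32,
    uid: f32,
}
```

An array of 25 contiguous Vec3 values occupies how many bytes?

Block: @0: reserved [8B, align 8] → 8; @8: size [8B, align 8] → 16; @16: attrs [4B, align 4] → 20; +4 pad (align 8); @24: blocks [8B, align 8] → 32; size 32, align 8
@0: refcount [32B, align 4] → 32
@32: pid [44B, align 4] → 76
@76: gid [4B, align 4] → 80
@80: prio [4B, align 4] → 84
@84: uid [4B, align 4] → 88
size 88, align 4
array of 25: 25 × 88 = 2200

2200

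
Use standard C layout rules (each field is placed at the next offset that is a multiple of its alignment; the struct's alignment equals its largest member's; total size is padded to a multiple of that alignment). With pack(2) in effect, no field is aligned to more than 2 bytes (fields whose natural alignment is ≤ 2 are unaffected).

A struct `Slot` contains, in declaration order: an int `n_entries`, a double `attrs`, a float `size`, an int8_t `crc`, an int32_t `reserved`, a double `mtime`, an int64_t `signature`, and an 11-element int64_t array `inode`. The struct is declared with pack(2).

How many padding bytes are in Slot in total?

n_entries at 0 (size 4, align 2) → ends 4
attrs at 4 (size 8, align 2) → ends 12
size at 12 (size 4, align 2) → ends 16
crc at 16 (size 1, align 1) → ends 17
pad 1 to align 2 for reserved
reserved at 18 (size 4, align 2) → ends 22
mtime at 22 (size 8, align 2) → ends 30
signature at 30 (size 8, align 2) → ends 38
inode at 38 (size 88, align 2) → ends 126
total 126 bytes, alignment 2
data bytes 125, size 126 → padding 1

1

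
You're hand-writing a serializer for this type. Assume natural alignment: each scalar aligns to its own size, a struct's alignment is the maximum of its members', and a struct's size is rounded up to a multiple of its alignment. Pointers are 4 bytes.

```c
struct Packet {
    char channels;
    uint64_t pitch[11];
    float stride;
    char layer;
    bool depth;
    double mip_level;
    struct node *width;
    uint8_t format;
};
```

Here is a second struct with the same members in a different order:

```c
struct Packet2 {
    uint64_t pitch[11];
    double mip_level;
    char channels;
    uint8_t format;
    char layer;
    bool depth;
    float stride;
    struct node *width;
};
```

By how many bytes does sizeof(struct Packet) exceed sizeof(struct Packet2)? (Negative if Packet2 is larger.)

channels at 0 (size 1, align 1) → ends 1
pad 7 to align 8 for pitch
pitch at 8 (size 88, align 8) → ends 96
stride at 96 (size 4, align 4) → ends 100
layer at 100 (size 1, align 1) → ends 101
depth at 101 (size 1, align 1) → ends 102
pad 2 to align 8 for mip_level
mip_level at 104 (size 8, align 8) → ends 112
width at 112 (size 4, align 4) → ends 116
format at 116 (size 1, align 1) → ends 117
tail pad 3 to reach multiple of 8
total 120 bytes, alignment 8
— Packet2 —
pitch at 0 (size 88, align 8) → ends 88
mip_level at 88 (size 8, align 8) → ends 96
channels at 96 (size 1, align 1) → ends 97
format at 97 (size 1, align 1) → ends 98
layer at 98 (size 1, align 1) → ends 99
depth at 99 (size 1, align 1) → ends 100
stride at 100 (size 4, align 4) → ends 104
width at 104 (size 4, align 4) → ends 108
tail pad 4 to reach multiple of 8
total 112 bytes, alignment 8
120 − 112 = 8

8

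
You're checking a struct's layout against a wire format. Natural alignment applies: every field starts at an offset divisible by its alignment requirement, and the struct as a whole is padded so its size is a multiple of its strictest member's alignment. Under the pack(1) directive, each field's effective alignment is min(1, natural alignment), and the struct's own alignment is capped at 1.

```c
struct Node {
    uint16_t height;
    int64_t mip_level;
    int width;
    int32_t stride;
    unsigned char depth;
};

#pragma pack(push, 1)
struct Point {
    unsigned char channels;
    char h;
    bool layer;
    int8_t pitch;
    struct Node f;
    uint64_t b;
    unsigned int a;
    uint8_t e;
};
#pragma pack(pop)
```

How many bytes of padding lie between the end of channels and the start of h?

0

Node: 0..2  height  (2B, 2-aligned); 2..8  -- padding (6B); 8..16  mip_level  (8B, 8-aligned); 16..20  width  (4B, 4-aligned); 20..24  stride  (4B, 4-aligned); 24..25  depth  (1B, 1-aligned); 25..32  -- tail padding (7B); sizeof = 32, alignof = 8
0..1  channels  (1B, 1-aligned)
1..2  h  (1B, 1-aligned)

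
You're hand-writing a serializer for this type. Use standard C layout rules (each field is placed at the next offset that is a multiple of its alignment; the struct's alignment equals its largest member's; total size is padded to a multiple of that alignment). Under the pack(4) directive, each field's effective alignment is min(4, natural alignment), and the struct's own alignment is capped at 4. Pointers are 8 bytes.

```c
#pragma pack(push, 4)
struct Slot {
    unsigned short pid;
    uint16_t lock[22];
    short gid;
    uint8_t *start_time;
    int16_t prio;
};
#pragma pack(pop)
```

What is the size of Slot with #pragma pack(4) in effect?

60

0..2  pid  (2B, 2-aligned)
2..46  lock  (44B, 2-aligned)
46..48  gid  (2B, 2-aligned)
48..56  start_time  (8B, 4-aligned)
56..58  prio  (2B, 2-aligned)
58..60  -- tail padding (2B)
sizeof = 60, alignof = 4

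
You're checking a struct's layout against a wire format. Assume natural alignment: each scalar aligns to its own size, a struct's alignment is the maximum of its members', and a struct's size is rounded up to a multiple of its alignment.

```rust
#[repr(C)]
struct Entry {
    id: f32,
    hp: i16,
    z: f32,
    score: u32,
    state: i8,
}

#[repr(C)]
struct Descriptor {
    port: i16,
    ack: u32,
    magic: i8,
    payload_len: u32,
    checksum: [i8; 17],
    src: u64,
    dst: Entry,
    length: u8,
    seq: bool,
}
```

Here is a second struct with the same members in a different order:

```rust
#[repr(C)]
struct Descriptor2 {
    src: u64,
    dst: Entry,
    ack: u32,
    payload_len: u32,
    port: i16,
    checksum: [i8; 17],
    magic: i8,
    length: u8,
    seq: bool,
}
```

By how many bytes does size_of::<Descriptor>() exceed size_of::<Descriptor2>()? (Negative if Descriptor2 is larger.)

8

Entry: @0: id [4B, align 4] → 4; @4: hp [2B, align 2] → 6; +2 pad (align 4); @8: z [4B, align 4] → 12; @12: score [4B, align 4] → 16; @16: state [1B, align 1] → 17; +3 tail pad (align 4); size 20, align 4
@0: port [2B, align 2] → 2
+2 pad (align 4)
@4: ack [4B, align 4] → 8
@8: magic [1B, align 1] → 9
+3 pad (align 4)
@12: payload_len [4B, align 4] → 16
@16: checksum [17B, align 1] → 33
+7 pad (align 8)
@40: src [8B, align 8] → 48
@48: dst [20B, align 4] → 68
@68: length [1B, align 1] → 69
@69: seq [1B, align 1] → 70
+2 tail pad (align 8)
size 72, align 8
— Descriptor2 —
@0: src [8B, align 8] → 8
@8: dst [20B, align 4] → 28
@28: ack [4B, align 4] → 32
@32: payload_len [4B, align 4] → 36
@36: port [2B, align 2] → 38
@38: checksum [17B, align 1] → 55
@55: magic [1B, align 1] → 56
@56: length [1B, align 1] → 57
@57: seq [1B, align 1] → 58
+6 tail pad (align 8)
size 64, align 8
72 − 64 = 8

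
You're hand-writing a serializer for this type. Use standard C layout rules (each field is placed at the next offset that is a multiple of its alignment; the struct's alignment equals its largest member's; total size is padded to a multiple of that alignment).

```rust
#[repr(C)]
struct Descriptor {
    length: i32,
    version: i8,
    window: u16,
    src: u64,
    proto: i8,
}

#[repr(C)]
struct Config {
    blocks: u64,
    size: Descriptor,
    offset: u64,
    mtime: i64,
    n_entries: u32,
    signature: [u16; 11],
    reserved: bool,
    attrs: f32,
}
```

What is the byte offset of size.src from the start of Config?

16

Descriptor: @0: length [4B, align 4] → 4; @4: version [1B, align 1] → 5; +1 pad (align 2); @6: window [2B, align 2] → 8; @8: src [8B, align 8] → 16; @16: proto [1B, align 1] → 17; +7 tail pad (align 8); size 24, align 8
@0: blocks [8B, align 8] → 8
@8: size [24B, align 8] → 32
within Descriptor: src at 8
8 + 8 = 16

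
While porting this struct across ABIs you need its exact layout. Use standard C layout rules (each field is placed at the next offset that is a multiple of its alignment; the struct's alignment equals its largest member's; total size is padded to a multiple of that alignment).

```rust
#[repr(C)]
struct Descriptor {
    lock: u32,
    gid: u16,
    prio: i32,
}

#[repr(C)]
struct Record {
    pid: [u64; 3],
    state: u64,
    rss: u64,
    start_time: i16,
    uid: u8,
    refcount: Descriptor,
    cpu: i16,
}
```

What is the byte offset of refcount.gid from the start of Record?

Descriptor: lock at 0 (size 4, align 4) → ends 4; gid at 4 (size 2, align 2) → ends 6; pad 2 to align 4 for prio; prio at 8 (size 4, align 4) → ends 12; total 12 bytes, alignment 4
pid at 0 (size 24, align 8) → ends 24
state at 24 (size 8, align 8) → ends 32
rss at 32 (size 8, align 8) → ends 40
start_time at 40 (size 2, align 2) → ends 42
uid at 42 (size 1, align 1) → ends 43
pad 1 to align 4 for refcount
refcount at 44 (size 12, align 4) → ends 56
within Descriptor: gid at 4
44 + 4 = 48

48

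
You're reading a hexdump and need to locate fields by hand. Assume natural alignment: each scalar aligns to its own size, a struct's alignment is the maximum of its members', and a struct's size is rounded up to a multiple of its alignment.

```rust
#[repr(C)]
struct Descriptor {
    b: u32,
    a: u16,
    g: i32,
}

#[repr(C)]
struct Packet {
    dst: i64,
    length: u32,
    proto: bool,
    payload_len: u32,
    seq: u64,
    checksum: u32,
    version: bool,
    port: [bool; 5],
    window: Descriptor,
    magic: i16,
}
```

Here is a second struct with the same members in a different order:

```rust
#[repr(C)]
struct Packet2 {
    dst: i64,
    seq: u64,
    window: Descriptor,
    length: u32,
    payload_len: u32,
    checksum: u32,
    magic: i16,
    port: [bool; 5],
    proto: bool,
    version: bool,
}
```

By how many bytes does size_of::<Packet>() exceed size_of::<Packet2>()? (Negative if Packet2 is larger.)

Descriptor: @0: b [4B, align 4] → 4; @4: a [2B, align 2] → 6; +2 pad (align 4); @8: g [4B, align 4] → 12; size 12, align 4
@0: dst [8B, align 8] → 8
@8: length [4B, align 4] → 12
@12: proto [1B, align 1] → 13
+3 pad (align 4)
@16: payload_len [4B, align 4] → 20
+4 pad (align 8)
@24: seq [8B, align 8] → 32
@32: checksum [4B, align 4] → 36
@36: version [1B, align 1] → 37
@37: port [5B, align 1] → 42
+2 pad (align 4)
@44: window [12B, align 4] → 56
@56: magic [2B, align 2] → 58
+6 tail pad (align 8)
size 64, align 8
— Packet2 —
@0: dst [8B, align 8] → 8
@8: seq [8B, align 8] → 16
@16: window [12B, align 4] → 28
@28: length [4B, align 4] → 32
@32: payload_len [4B, align 4] → 36
@36: checksum [4B, align 4] → 40
@40: magic [2B, align 2] → 42
@42: port [5B, align 1] → 47
@47: proto [1B, align 1] → 48
@48: version [1B, align 1] → 49
+7 tail pad (align 8)
size 56, align 8
64 − 56 = 8

8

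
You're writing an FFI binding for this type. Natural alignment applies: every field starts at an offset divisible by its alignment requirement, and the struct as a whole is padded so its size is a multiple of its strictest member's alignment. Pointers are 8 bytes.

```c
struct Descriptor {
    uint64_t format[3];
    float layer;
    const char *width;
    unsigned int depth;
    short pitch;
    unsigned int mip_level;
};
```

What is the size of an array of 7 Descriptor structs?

392

format at 0 (size 24, align 8) → ends 24
layer at 24 (size 4, align 4) → ends 28
pad 4 to align 8 for width
width at 32 (size 8, align 8) → ends 40
depth at 40 (size 4, align 4) → ends 44
pitch at 44 (size 2, align 2) → ends 46
pad 2 to align 4 for mip_level
mip_level at 48 (size 4, align 4) → ends 52
tail pad 4 to reach multiple of 8
total 56 bytes, alignment 8
array of 7: 7 × 56 = 392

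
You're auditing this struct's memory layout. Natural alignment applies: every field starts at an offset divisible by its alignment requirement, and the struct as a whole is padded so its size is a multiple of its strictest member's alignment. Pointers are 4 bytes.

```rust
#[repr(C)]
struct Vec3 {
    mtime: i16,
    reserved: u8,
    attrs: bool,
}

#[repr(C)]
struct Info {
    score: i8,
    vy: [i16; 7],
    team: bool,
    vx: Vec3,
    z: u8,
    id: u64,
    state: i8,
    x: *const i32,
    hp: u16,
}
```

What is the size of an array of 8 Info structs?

Vec3: @0: mtime [2B, align 2] → 2; @2: reserved [1B, align 1] → 3; @3: attrs [1B, align 1] → 4; size 4, align 2
@0: score [1B, align 1] → 1
+1 pad (align 2)
@2: vy [14B, align 2] → 16
@16: team [1B, align 1] → 17
+1 pad (align 2)
@18: vx [4B, align 2] → 22
@22: z [1B, align 1] → 23
+1 pad (align 8)
@24: id [8B, align 8] → 32
@32: state [1B, align 1] → 33
+3 pad (align 4)
@36: x [4B, align 4] → 40
@40: hp [2B, align 2] → 42
+6 tail pad (align 8)
size 48, align 8
array of 8: 8 × 48 = 384

384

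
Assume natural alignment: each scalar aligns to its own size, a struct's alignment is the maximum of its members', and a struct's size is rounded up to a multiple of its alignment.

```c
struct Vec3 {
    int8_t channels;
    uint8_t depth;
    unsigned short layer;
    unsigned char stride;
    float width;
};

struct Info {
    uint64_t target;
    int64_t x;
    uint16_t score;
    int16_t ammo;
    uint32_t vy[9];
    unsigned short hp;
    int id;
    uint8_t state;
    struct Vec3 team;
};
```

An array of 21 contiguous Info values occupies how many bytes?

Vec3: channels at 0 (size 1, align 1) → ends 1; depth at 1 (size 1, align 1) → ends 2; layer at 2 (size 2, align 2) → ends 4; stride at 4 (size 1, align 1) → ends 5; pad 3 to align 4 for width; width at 8 (size 4, align 4) → ends 12; total 12 bytes, alignment 4
target at 0 (size 8, align 8) → ends 8
x at 8 (size 8, align 8) → ends 16
score at 16 (size 2, align 2) → ends 18
ammo at 18 (size 2, align 2) → ends 20
vy at 20 (size 36, align 4) → ends 56
hp at 56 (size 2, align 2) → ends 58
pad 2 to align 4 for id
id at 60 (size 4, align 4) → ends 64
state at 64 (size 1, align 1) → ends 65
pad 3 to align 4 for team
team at 68 (size 12, align 4) → ends 80
total 80 bytes, alignment 8
array of 21: 21 × 80 = 1680

1680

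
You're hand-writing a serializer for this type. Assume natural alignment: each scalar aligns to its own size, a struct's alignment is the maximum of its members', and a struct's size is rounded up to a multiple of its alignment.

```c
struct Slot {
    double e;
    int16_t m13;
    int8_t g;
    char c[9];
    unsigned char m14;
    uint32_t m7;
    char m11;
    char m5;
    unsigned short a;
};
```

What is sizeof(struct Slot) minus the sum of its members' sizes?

@0: e [8B, align 8] → 8
@8: m13 [2B, align 2] → 10
@10: g [1B, align 1] → 11
@11: c [9B, align 1] → 20
@20: m14 [1B, align 1] → 21
+3 pad (align 4)
@24: m7 [4B, align 4] → 28
@28: m11 [1B, align 1] → 29
@29: m5 [1B, align 1] → 30
@30: a [2B, align 2] → 32
size 32, align 8
data bytes 29, size 32 → padding 3

3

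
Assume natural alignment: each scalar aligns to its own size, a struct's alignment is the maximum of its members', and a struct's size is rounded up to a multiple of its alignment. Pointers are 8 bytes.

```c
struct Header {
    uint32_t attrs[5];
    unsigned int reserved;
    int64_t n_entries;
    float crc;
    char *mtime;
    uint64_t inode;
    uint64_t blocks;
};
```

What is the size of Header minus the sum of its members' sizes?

4

0..20  attrs  (20B, 4-aligned)
20..24  reserved  (4B, 4-aligned)
24..32  n_entries  (8B, 8-aligned)
32..36  crc  (4B, 4-aligned)
36..40  -- padding (4B)
40..48  mtime  (8B, 8-aligned)
48..56  inode  (8B, 8-aligned)
56..64  blocks  (8B, 8-aligned)
sizeof = 64, alignof = 8
data bytes 60, size 64 → padding 4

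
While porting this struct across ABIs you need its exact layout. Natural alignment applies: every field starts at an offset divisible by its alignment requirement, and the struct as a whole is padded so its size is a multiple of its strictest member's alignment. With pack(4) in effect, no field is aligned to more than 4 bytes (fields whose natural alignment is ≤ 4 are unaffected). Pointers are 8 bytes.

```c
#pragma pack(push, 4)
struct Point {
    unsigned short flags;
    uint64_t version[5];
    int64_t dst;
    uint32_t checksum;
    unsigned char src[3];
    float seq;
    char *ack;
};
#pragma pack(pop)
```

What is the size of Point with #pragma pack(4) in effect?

@0: flags [2B, align 2] → 2
+2 pad (align 4)
@4: version [40B, align 4] → 44
@44: dst [8B, align 4] → 52
@52: checksum [4B, align 4] → 56
@56: src [3B, align 1] → 59
+1 pad (align 4)
@60: seq [4B, align 4] → 64
@64: ack [8B, align 4] → 72
size 72, align 4

72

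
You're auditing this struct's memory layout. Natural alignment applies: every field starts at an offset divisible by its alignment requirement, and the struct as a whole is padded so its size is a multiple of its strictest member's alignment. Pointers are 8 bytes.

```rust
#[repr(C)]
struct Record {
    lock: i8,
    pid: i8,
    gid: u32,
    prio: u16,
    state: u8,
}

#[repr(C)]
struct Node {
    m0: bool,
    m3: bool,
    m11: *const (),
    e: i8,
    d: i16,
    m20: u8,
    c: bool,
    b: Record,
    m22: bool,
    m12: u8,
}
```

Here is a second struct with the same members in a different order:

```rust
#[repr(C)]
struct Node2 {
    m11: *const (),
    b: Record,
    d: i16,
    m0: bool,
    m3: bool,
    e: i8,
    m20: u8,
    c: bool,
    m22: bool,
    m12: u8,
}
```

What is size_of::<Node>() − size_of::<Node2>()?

Record: @0: lock [1B, align 1] → 1; @1: pid [1B, align 1] → 2; +2 pad (align 4); @4: gid [4B, align 4] → 8; @8: prio [2B, align 2] → 10; @10: state [1B, align 1] → 11; +1 tail pad (align 4); size 12, align 4
@0: m0 [1B, align 1] → 1
@1: m3 [1B, align 1] → 2
+6 pad (align 8)
@8: m11 [8B, align 8] → 16
@16: e [1B, align 1] → 17
+1 pad (align 2)
@18: d [2B, align 2] → 20
@20: m20 [1B, align 1] → 21
@21: c [1B, align 1] → 22
+2 pad (align 4)
@24: b [12B, align 4] → 36
@36: m22 [1B, align 1] → 37
@37: m12 [1B, align 1] → 38
+2 tail pad (align 8)
size 40, align 8
— Node2 —
@0: m11 [8B, align 8] → 8
@8: b [12B, align 4] → 20
@20: d [2B, align 2] → 22
@22: m0 [1B, align 1] → 23
@23: m3 [1B, align 1] → 24
@24: e [1B, align 1] → 25
@25: m20 [1B, align 1] → 26
@26: c [1B, align 1] → 27
@27: m22 [1B, align 1] → 28
@28: m12 [1B, align 1] → 29
+3 tail pad (align 8)
size 32, align 8
40 − 32 = 8

8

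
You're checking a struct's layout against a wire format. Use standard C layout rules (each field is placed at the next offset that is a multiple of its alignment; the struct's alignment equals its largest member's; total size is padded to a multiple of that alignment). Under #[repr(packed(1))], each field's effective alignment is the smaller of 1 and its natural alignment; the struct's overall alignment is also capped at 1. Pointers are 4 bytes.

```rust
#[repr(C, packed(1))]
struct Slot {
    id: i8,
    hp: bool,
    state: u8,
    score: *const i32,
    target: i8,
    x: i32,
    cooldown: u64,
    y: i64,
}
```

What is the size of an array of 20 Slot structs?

0..1  id  (1B, 1-aligned)
1..2  hp  (1B, 1-aligned)
2..3  state  (1B, 1-aligned)
3..7  score  (4B, 1-aligned)
7..8  target  (1B, 1-aligned)
8..12  x  (4B, 1-aligned)
12..20  cooldown  (8B, 1-aligned)
20..28  y  (8B, 1-aligned)
sizeof = 28, alignof = 1
array of 20: 20 × 28 = 560

560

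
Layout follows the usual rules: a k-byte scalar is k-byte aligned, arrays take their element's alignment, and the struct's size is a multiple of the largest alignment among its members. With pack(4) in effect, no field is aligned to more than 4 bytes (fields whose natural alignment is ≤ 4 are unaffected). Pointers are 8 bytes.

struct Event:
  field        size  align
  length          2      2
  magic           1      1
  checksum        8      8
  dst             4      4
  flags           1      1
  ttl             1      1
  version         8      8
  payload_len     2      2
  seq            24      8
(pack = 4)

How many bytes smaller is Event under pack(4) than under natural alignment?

8

natural layout:
  0..2  length  (2B, 2-aligned)
  2..3  magic  (1B, 1-aligned)
  3..8  -- padding (5B)
  8..16  checksum  (8B, 8-aligned)
  16..20  dst  (4B, 4-aligned)
  20..21  flags  (1B, 1-aligned)
  21..22  ttl  (1B, 1-aligned)
  22..24  -- padding (2B)
  24..32  version  (8B, 8-aligned)
  32..34  payload_len  (2B, 2-aligned)
  34..40  -- padding (6B)
  40..64  seq  (24B, 8-aligned)
  sizeof = 64, alignof = 8
packed(4) layout:
  0..2  length  (2B, 2-aligned)
  2..3  magic  (1B, 1-aligned)
  3..4  -- padding (1B)
  4..12  checksum  (8B, 4-aligned)
  12..16  dst  (4B, 4-aligned)
  16..17  flags  (1B, 1-aligned)
  17..18  ttl  (1B, 1-aligned)
  18..20  -- padding (2B)
  20..28  version  (8B, 4-aligned)
  28..30  payload_len  (2B, 2-aligned)
  30..32  -- padding (2B)
  32..56  seq  (24B, 4-aligned)
  sizeof = 56, alignof = 4
64 − 56 = 8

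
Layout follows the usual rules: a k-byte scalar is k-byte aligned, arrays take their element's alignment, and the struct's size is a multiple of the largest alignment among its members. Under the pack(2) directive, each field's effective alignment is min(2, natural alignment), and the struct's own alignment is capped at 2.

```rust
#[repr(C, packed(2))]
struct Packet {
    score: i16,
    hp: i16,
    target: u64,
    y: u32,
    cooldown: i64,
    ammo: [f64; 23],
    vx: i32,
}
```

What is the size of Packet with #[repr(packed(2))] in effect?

212

0..2  score  (2B, 2-aligned)
2..4  hp  (2B, 2-aligned)
4..12  target  (8B, 2-aligned)
12..16  y  (4B, 2-aligned)
16..24  cooldown  (8B, 2-aligned)
24..208  ammo  (184B, 2-aligned)
208..212  vx  (4B, 2-aligned)
sizeof = 212, alignof = 2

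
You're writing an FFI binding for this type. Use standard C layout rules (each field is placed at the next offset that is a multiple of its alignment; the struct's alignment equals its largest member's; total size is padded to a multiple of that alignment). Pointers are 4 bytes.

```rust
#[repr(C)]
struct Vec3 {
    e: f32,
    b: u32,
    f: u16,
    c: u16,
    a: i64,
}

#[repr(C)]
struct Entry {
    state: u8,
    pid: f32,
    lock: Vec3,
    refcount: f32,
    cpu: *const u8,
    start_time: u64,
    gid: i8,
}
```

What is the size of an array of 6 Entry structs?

336

Vec3: e at 0 (size 4, align 4) → ends 4; b at 4 (size 4, align 4) → ends 8; f at 8 (size 2, align 2) → ends 10; c at 10 (size 2, align 2) → ends 12; pad 4 to align 8 for a; a at 16 (size 8, align 8) → ends 24; total 24 bytes, alignment 8
state at 0 (size 1, align 1) → ends 1
pad 3 to align 4 for pid
pid at 4 (size 4, align 4) → ends 8
lock at 8 (size 24, align 8) → ends 32
refcount at 32 (size 4, align 4) → ends 36
cpu at 36 (size 4, align 4) → ends 40
start_time at 40 (size 8, align 8) → ends 48
gid at 48 (size 1, align 1) → ends 49
tail pad 7 to reach multiple of 8
total 56 bytes, alignment 8
array of 6: 6 × 56 = 336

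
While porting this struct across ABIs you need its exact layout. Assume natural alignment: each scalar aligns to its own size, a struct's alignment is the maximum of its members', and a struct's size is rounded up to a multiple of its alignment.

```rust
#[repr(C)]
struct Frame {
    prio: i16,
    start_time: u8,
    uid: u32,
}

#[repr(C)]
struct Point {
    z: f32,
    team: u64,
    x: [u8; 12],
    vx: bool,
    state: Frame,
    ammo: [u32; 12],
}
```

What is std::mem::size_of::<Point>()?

88 bytes

Frame: prio at 0 (size 2, align 2) → ends 2; start_time at 2 (size 1, align 1) → ends 3; pad 1 to align 4 for uid; uid at 4 (size 4, align 4) → ends 8; total 8 bytes, alignment 4
z at 0 (size 4, align 4) → ends 4
pad 4 to align 8 for team
team at 8 (size 8, align 8) → ends 16
x at 16 (size 12, align 1) → ends 28
vx at 28 (size 1, align 1) → ends 29
pad 3 to align 4 for state
state at 32 (size 8, align 4) → ends 40
ammo at 40 (size 48, align 4) → ends 88
total 88 bytes, alignment 8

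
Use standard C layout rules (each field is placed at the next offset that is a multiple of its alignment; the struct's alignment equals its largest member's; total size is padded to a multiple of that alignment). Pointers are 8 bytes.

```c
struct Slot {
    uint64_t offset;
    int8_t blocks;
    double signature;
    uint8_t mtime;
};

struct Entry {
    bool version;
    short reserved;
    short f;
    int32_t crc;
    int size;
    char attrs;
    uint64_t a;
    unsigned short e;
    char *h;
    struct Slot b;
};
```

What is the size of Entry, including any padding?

80

Slot: offset at 0 (size 8, align 8) → ends 8; blocks at 8 (size 1, align 1) → ends 9; pad 7 to align 8 for signature; signature at 16 (size 8, align 8) → ends 24; mtime at 24 (size 1, align 1) → ends 25; tail pad 7 to reach multiple of 8; total 32 bytes, alignment 8
version at 0 (size 1, align 1) → ends 1
pad 1 to align 2 for reserved
reserved at 2 (size 2, align 2) → ends 4
f at 4 (size 2, align 2) → ends 6
pad 2 to align 4 for crc
crc at 8 (size 4, align 4) → ends 12
size at 12 (size 4, align 4) → ends 16
attrs at 16 (size 1, align 1) → ends 17
pad 7 to align 8 for a
a at 24 (size 8, align 8) → ends 32
e at 32 (size 2, align 2) → ends 34
pad 6 to align 8 for h
h at 40 (size 8, align 8) → ends 48
b at 48 (size 32, align 8) → ends 80
total 80 bytes, alignment 8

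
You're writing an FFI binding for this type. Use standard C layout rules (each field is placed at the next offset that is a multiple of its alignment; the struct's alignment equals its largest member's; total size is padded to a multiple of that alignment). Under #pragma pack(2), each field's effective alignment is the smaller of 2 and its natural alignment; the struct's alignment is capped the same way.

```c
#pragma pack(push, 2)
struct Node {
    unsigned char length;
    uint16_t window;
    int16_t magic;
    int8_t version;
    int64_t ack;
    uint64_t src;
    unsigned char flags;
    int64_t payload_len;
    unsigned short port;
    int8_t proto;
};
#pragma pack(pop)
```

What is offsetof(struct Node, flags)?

24

length at 0 (size 1, align 1) → ends 1
pad 1 to align 2 for window
window at 2 (size 2, align 2) → ends 4
magic at 4 (size 2, align 2) → ends 6
version at 6 (size 1, align 1) → ends 7
pad 1 to align 2 for ack
ack at 8 (size 8, align 2) → ends 16
src at 16 (size 8, align 2) → ends 24
flags at 24 (size 1, align 1) → ends 25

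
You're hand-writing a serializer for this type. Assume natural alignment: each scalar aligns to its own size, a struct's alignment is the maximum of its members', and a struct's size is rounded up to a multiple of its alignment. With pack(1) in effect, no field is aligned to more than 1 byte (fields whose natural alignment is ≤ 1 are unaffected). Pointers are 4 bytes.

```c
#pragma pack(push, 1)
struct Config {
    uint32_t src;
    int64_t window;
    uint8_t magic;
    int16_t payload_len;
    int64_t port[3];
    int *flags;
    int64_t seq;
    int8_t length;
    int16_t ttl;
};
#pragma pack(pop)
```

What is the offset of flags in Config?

39

0..4  src  (4B, 1-aligned)
4..12  window  (8B, 1-aligned)
12..13  magic  (1B, 1-aligned)
13..15  payload_len  (2B, 1-aligned)
15..39  port  (24B, 1-aligned)
39..43  flags  (4B, 1-aligned)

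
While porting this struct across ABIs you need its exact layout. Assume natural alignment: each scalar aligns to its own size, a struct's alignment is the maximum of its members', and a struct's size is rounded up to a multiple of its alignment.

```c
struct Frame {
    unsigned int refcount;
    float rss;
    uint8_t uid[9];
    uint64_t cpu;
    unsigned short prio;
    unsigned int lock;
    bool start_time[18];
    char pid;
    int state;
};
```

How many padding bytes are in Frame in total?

refcount at 0 (size 4, align 4) → ends 4
rss at 4 (size 4, align 4) → ends 8
uid at 8 (size 9, align 1) → ends 17
pad 7 to align 8 for cpu
cpu at 24 (size 8, align 8) → ends 32
prio at 32 (size 2, align 2) → ends 34
pad 2 to align 4 for lock
lock at 36 (size 4, align 4) → ends 40
start_time at 40 (size 18, align 1) → ends 58
pid at 58 (size 1, align 1) → ends 59
pad 1 to align 4 for state
state at 60 (size 4, align 4) → ends 64
total 64 bytes, alignment 8
data bytes 54, size 64 → padding 10

10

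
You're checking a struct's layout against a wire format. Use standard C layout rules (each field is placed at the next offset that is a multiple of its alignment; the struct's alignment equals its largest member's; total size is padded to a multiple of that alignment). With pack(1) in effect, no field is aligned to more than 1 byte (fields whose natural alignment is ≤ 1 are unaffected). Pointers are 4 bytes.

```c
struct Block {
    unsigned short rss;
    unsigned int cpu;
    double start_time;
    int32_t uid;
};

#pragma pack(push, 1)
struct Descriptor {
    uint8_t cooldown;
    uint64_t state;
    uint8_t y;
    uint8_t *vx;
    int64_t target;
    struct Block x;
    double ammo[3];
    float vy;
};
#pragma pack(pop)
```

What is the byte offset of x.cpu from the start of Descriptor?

Block: 0..2  rss  (2B, 2-aligned); 2..4  -- padding (2B); 4..8  cpu  (4B, 4-aligned); 8..16  start_time  (8B, 8-aligned); 16..20  uid  (4B, 4-aligned); 20..24  -- tail padding (4B); sizeof = 24, alignof = 8
0..1  cooldown  (1B, 1-aligned)
1..9  state  (8B, 1-aligned)
9..10  y  (1B, 1-aligned)
10..14  vx  (4B, 1-aligned)
14..22  target  (8B, 1-aligned)
22..46  x  (24B, 1-aligned)
within Block: cpu at 4
22 + 4 = 26

26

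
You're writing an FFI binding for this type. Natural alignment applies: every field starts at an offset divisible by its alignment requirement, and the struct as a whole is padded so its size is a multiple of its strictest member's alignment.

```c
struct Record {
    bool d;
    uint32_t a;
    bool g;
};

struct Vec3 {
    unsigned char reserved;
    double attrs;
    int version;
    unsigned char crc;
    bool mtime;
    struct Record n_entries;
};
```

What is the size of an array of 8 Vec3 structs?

320

Record: 0..1  d  (1B, 1-aligned); 1..4  -- padding (3B); 4..8  a  (4B, 4-aligned); 8..9  g  (1B, 1-aligned); 9..12  -- tail padding (3B); sizeof = 12, alignof = 4
0..1  reserved  (1B, 1-aligned)
1..8  -- padding (7B)
8..16  attrs  (8B, 8-aligned)
16..20  version  (4B, 4-aligned)
20..21  crc  (1B, 1-aligned)
21..22  mtime  (1B, 1-aligned)
22..24  -- padding (2B)
24..36  n_entries  (12B, 4-aligned)
36..40  -- tail padding (4B)
sizeof = 40, alignof = 8
array of 8: 8 × 40 = 320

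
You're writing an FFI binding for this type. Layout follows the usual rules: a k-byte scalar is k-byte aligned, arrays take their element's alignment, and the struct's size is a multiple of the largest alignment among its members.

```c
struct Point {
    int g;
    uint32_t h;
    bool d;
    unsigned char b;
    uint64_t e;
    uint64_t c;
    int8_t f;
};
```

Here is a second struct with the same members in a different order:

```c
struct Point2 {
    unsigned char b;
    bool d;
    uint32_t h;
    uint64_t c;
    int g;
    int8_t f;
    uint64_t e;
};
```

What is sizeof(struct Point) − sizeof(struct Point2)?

g at 0 (size 4, align 4) → ends 4
h at 4 (size 4, align 4) → ends 8
d at 8 (size 1, align 1) → ends 9
b at 9 (size 1, align 1) → ends 10
pad 6 to align 8 for e
e at 16 (size 8, align 8) → ends 24
c at 24 (size 8, align 8) → ends 32
f at 32 (size 1, align 1) → ends 33
tail pad 7 to reach multiple of 8
total 40 bytes, alignment 8
— Point2 —
b at 0 (size 1, align 1) → ends 1
d at 1 (size 1, align 1) → ends 2
pad 2 to align 4 for h
h at 4 (size 4, align 4) → ends 8
c at 8 (size 8, align 8) → ends 16
g at 16 (size 4, align 4) → ends 20
f at 20 (size 1, align 1) → ends 21
pad 3 to align 8 for e
e at 24 (size 8, align 8) → ends 32
total 32 bytes, alignment 8
40 − 32 = 8

8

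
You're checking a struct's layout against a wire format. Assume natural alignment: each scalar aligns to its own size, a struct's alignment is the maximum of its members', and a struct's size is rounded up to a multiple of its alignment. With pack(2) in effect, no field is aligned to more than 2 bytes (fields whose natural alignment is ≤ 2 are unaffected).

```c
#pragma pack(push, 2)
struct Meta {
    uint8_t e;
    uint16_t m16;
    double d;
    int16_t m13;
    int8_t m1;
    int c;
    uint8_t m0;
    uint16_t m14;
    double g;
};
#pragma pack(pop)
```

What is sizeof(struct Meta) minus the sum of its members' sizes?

3

e at 0 (size 1, align 1) → ends 1
pad 1 to align 2 for m16
m16 at 2 (size 2, align 2) → ends 4
d at 4 (size 8, align 2) → ends 12
m13 at 12 (size 2, align 2) → ends 14
m1 at 14 (size 1, align 1) → ends 15
pad 1 to align 2 for c
c at 16 (size 4, align 2) → ends 20
m0 at 20 (size 1, align 1) → ends 21
pad 1 to align 2 for m14
m14 at 22 (size 2, align 2) → ends 24
g at 24 (size 8, align 2) → ends 32
total 32 bytes, alignment 2
data bytes 29, size 32 → padding 3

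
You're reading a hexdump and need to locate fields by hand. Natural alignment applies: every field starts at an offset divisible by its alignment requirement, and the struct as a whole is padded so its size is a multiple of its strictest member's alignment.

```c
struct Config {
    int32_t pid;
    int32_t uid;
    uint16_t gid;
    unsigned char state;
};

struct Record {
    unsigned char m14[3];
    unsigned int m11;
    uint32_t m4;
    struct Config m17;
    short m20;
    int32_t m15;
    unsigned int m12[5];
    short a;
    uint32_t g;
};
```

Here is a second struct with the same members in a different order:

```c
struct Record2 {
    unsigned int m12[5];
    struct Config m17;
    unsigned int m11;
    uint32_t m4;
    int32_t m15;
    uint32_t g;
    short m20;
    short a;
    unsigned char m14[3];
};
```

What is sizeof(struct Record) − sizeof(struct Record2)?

4

Config: pid at 0 (size 4, align 4) → ends 4; uid at 4 (size 4, align 4) → ends 8; gid at 8 (size 2, align 2) → ends 10; state at 10 (size 1, align 1) → ends 11; tail pad 1 to reach multiple of 4; total 12 bytes, alignment 4
m14 at 0 (size 3, align 1) → ends 3
pad 1 to align 4 for m11
m11 at 4 (size 4, align 4) → ends 8
m4 at 8 (size 4, align 4) → ends 12
m17 at 12 (size 12, align 4) → ends 24
m20 at 24 (size 2, align 2) → ends 26
pad 2 to align 4 for m15
m15 at 28 (size 4, align 4) → ends 32
m12 at 32 (size 20, align 4) → ends 52
a at 52 (size 2, align 2) → ends 54
pad 2 to align 4 for g
g at 56 (size 4, align 4) → ends 60
total 60 bytes, alignment 4
— Record2 —
m12 at 0 (size 20, align 4) → ends 20
m17 at 20 (size 12, align 4) → ends 32
m11 at 32 (size 4, align 4) → ends 36
m4 at 36 (size 4, align 4) → ends 40
m15 at 40 (size 4, align 4) → ends 44
g at 44 (size 4, align 4) → ends 48
m20 at 48 (size 2, align 2) → ends 50
a at 50 (size 2, align 2) → ends 52
m14 at 52 (size 3, align 1) → ends 55
tail pad 1 to reach multiple of 4
total 56 bytes, alignment 4
60 − 56 = 4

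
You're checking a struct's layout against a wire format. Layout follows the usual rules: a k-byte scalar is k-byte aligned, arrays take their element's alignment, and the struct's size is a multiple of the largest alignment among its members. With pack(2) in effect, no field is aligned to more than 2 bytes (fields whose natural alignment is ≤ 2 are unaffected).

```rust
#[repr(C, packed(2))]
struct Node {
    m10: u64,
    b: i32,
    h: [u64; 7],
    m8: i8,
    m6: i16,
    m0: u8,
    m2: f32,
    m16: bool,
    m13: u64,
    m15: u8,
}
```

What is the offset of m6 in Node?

70

@0: m10 [8B, align 2] → 8
@8: b [4B, align 2] → 12
@12: h [56B, align 2] → 68
@68: m8 [1B, align 1] → 69
+1 pad (align 2)
@70: m6 [2B, align 2] → 72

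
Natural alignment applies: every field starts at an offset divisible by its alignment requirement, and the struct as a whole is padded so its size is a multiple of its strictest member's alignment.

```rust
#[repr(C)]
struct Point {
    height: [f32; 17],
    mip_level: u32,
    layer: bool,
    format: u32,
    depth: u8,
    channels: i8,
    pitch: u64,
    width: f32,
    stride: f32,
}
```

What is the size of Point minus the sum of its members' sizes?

9

@0: height [68B, align 4] → 68
@68: mip_level [4B, align 4] → 72
@72: layer [1B, align 1] → 73
+3 pad (align 4)
@76: format [4B, align 4] → 80
@80: depth [1B, align 1] → 81
@81: channels [1B, align 1] → 82
+6 pad (align 8)
@88: pitch [8B, align 8] → 96
@96: width [4B, align 4] → 100
@100: stride [4B, align 4] → 104
size 104, align 8
data bytes 95, size 104 → padding 9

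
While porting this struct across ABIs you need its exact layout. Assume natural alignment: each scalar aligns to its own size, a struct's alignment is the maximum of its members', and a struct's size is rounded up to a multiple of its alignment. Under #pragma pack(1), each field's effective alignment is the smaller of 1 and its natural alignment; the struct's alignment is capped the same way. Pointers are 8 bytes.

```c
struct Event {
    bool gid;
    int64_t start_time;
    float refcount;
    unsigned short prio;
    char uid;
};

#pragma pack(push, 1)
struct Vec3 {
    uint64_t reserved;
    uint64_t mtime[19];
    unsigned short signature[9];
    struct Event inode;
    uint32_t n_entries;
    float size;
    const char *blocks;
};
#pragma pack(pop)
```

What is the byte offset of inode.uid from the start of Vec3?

Event: gid at 0 (size 1, align 1) → ends 1; pad 7 to align 8 for start_time; start_time at 8 (size 8, align 8) → ends 16; refcount at 16 (size 4, align 4) → ends 20; prio at 20 (size 2, align 2) → ends 22; uid at 22 (size 1, align 1) → ends 23; tail pad 1 to reach multiple of 8; total 24 bytes, alignment 8
reserved at 0 (size 8, align 1) → ends 8
mtime at 8 (size 152, align 1) → ends 160
signature at 160 (size 18, align 1) → ends 178
inode at 178 (size 24, align 1) → ends 202
within Event: uid at 22
178 + 22 = 200

200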